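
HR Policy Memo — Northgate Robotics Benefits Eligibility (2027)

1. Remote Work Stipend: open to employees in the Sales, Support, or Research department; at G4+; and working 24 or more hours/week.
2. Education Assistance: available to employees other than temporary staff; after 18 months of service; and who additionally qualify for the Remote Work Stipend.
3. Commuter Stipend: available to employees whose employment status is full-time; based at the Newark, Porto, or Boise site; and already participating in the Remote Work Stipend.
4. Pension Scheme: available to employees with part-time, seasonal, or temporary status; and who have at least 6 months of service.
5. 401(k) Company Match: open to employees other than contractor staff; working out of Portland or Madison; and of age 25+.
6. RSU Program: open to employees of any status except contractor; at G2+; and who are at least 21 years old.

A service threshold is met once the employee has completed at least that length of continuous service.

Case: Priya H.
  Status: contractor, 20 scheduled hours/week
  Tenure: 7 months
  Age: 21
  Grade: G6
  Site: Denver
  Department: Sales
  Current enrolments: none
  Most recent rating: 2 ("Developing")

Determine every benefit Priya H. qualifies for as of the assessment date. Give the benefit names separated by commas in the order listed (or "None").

Remote Work Stipend — dept Sales ✓; grade G6 ≥ G4 ✓; 20 hrs/wk < 24 ✗ → not eligible.
Education Assistance — status contractor ✓ (not excluded); service 7 months < 18 months ✗ → not eligible.
Commuter Stipend — status contractor ✗ (requires full-time) → not eligible.
Pension Scheme — status contractor ✗ (requires part-time, seasonal, or temporary) → not eligible.
401(k) Company Match — status contractor ✗ (excluded) → not eligible.
RSU Program — status contractor ✗ (excluded) → not eligible.

None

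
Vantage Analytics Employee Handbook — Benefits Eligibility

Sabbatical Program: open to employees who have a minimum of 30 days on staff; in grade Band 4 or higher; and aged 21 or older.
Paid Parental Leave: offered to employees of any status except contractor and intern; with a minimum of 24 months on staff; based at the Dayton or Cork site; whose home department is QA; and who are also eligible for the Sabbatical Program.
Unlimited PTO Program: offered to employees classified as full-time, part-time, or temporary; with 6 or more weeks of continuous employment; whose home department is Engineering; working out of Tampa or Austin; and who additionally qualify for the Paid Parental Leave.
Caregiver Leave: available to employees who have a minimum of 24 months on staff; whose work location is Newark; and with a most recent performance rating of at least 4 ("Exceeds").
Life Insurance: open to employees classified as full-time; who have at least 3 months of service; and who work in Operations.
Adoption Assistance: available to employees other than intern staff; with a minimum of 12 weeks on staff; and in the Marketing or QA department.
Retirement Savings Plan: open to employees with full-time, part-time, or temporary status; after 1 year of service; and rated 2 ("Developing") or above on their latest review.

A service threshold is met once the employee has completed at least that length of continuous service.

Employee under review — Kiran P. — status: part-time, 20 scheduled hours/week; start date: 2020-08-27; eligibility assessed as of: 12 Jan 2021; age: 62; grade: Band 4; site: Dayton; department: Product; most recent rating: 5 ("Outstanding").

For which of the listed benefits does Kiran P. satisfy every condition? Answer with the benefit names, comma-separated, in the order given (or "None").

Service from 2020-08-27 to 12 Jan 2021: 138 days.
Sabbatical Program — service 138 days ≥ 30 days ✓; grade Band 4 ≥ Band 4 ✓; age 62 ≥ 21 ✓ → eligible.
Paid Parental Leave — status part-time ✓ (not excluded); service 138 days < 24 months (≈720 days) ✗ → not eligible.
Unlimited PTO Program — status part-time ✓; service 138 days ≥ 6 weeks (≈42 days) ✓; dept Product ✗ → not eligible.
Caregiver Leave — service 138 days < 24 months (≈720 days) ✗ → not eligible.
Life Insurance — status part-time ✗ (requires full-time) → not eligible.
Adoption Assistance — status part-time ✓ (not excluded); service 138 days ≥ 12 weeks (≈84 days) ✓; dept Product ✗ → not eligible.
Retirement Savings Plan — status part-time ✓; service 138 days < 1 year (≈365 days) ✗ → not eligible.

Sabbatical Program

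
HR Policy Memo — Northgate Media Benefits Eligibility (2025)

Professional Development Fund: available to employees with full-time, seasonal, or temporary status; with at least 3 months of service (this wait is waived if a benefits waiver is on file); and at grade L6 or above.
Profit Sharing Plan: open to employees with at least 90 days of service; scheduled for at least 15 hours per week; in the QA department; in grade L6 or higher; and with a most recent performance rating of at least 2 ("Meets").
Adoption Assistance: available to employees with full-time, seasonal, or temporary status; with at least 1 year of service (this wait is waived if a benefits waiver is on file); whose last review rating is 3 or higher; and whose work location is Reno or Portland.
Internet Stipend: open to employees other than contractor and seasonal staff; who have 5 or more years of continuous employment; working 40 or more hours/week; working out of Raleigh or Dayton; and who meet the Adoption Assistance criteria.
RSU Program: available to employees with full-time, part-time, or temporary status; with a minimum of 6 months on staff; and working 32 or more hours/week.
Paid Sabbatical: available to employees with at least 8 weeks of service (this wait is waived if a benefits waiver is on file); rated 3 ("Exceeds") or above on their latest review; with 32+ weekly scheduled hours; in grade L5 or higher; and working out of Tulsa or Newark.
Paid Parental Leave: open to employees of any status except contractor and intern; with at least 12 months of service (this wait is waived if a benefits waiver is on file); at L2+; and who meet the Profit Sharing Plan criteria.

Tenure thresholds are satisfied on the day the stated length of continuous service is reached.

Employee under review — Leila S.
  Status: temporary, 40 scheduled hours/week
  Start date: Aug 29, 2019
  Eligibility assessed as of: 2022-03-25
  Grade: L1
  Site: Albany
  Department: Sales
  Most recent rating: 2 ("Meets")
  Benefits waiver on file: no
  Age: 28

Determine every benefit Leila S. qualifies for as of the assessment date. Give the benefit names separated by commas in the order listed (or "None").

RSU Program

Service from Aug 29, 2019 to 2022-03-25: 939 days.
Professional Development Fund — status temporary ✓; no waiver, service 939 days ≥ 3 months (≈90 days) ✓; grade L1 < L6 ✗ → not eligible.
Profit Sharing Plan — service 939 days ≥ 90 days ✓; 40 hrs/wk ≥ 15 ✓; dept Sales ✗ → not eligible.
Adoption Assistance — status temporary ✓; no waiver, service 939 days ≥ 1 year (≈365 days) ✓; rating 2 < 3 ✗ → not eligible.
Internet Stipend — status temporary ✓ (not excluded); service 939 days < 5 years (≈1825 days) ✗ → not eligible.
RSU Program — status temporary ✓; service 939 days ≥ 6 months (≈180 days) ✓; 40 hrs/wk ≥ 32 ✓ → eligible.
Paid Sabbatical — no waiver, service 939 days ≥ 8 weeks (≈56 days) ✓; rating 2 < 3 ✗ → not eligible.
Paid Parental Leave — status temporary ✓ (not excluded); no waiver, service 939 days ≥ 12 months (≈360 days) ✓; grade L1 < L2 ✗ → not eligible.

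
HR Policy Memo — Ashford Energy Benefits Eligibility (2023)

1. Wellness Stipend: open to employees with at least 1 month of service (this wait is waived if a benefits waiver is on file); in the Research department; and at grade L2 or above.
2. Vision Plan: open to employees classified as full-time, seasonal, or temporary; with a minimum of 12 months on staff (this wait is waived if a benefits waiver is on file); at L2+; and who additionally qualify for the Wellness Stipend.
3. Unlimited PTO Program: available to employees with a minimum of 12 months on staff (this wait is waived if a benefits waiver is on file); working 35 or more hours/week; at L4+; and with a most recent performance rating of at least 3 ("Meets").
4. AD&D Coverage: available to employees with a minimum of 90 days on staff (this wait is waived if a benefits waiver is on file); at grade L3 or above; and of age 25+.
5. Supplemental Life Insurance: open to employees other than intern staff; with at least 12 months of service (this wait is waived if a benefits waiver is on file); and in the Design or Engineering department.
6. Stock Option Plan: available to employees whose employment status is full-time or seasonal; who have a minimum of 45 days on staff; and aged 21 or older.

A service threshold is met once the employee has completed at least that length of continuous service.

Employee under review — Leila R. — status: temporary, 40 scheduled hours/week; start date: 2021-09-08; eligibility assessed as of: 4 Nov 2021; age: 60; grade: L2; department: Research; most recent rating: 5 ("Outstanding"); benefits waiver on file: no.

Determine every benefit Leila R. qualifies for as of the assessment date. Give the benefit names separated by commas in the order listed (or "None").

Service from 2021-09-08 to 4 Nov 2021: 57 days.
Wellness Stipend — no waiver, service 57 days ≥ 1 month (≈30 days) ✓; dept Research ✓; grade L2 ≥ L2 ✓ → eligible.
Vision Plan — status temporary ✓; no waiver, service 57 days < 12 months (≈360 days) ✗ → not eligible.
Unlimited PTO Program — no waiver, service 57 days < 12 months (≈360 days) ✗ → not eligible.
AD&D Coverage — no waiver, service 57 days < 90 days ✗ → not eligible.
Supplemental Life Insurance — status temporary ✓ (not excluded); no waiver, service 57 days < 12 months (≈360 days) ✗ → not eligible.
Stock Option Plan — status temporary ✗ (requires full-time or seasonal) → not eligible.

Wellness Stipend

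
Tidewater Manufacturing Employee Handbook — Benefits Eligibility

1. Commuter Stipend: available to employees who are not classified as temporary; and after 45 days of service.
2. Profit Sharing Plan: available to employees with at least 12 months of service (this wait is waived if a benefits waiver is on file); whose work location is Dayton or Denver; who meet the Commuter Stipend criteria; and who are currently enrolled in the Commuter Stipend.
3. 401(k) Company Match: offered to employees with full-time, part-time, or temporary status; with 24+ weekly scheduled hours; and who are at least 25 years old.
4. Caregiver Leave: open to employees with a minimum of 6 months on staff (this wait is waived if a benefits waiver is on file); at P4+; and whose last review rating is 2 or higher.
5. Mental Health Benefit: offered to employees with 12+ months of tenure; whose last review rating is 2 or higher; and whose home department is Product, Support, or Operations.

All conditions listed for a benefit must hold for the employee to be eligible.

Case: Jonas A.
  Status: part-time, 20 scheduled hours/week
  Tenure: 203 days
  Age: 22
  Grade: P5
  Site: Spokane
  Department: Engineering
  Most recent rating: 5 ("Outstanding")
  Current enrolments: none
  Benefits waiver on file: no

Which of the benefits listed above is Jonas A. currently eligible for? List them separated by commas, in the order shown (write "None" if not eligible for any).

Commuter Stipend — status part-time ✓ (not excluded); service 203 days ≥ 45 days ✓ → eligible.
Profit Sharing Plan — no waiver, service 203 days < 12 months (≈360 days) ✗ → not eligible.
401(k) Company Match — status part-time ✓; 20 hrs/wk < 24 ✗ → not eligible.
Caregiver Leave — no waiver, service 203 days ≥ 6 months (≈180 days) ✓; grade P5 ≥ P4 ✓; rating 5 ≥ 2 ✓ → eligible.
Mental Health Benefit — service 203 days < 12 months (≈360 days) ✗ → not eligible.

Commuter Stipend, Caregiver Leave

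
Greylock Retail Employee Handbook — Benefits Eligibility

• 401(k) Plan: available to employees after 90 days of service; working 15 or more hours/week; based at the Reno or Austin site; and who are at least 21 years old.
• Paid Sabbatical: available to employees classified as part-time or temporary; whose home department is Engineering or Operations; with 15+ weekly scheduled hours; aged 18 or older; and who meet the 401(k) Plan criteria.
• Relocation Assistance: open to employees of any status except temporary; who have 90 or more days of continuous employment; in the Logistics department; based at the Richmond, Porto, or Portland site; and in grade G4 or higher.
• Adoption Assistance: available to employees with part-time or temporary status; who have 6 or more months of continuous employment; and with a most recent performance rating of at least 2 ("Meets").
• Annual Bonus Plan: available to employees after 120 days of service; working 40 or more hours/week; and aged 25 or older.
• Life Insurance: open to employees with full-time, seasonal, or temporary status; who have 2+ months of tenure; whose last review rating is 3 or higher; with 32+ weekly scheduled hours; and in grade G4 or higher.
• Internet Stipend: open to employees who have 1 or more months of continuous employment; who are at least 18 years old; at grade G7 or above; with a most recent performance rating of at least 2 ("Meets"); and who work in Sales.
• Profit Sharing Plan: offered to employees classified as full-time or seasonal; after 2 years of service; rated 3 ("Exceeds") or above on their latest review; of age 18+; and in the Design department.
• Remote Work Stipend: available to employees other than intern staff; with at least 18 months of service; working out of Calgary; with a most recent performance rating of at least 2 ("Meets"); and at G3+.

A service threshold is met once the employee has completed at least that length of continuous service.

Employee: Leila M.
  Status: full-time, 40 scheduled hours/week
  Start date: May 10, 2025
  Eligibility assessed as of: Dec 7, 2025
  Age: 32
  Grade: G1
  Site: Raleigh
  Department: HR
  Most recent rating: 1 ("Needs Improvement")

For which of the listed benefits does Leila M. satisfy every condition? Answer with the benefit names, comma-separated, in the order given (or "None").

Service from May 10, 2025 to Dec 7, 2025: 211 days.
401(k) Plan — service 211 days ≥ 90 days ✓; 40 hrs/wk ≥ 15 ✓; site Raleigh ✗ (not Reno or Austin) → not eligible.
Paid Sabbatical — status full-time ✗ (requires part-time or temporary) → not eligible.
Relocation Assistance — status full-time ✓ (not excluded); service 211 days ≥ 90 days ✓; dept HR ✗ → not eligible.
Adoption Assistance — status full-time ✗ (requires part-time or temporary) → not eligible.
Annual Bonus Plan — service 211 days ≥ 120 days ✓; 40 hrs/wk ≥ 40 ✓; age 32 ≥ 25 ✓ → eligible.
Life Insurance — status full-time ✓; service 211 days ≥ 2 months (≈60 days) ✓; rating 1 < 3 ✗ → not eligible.
Internet Stipend — service 211 days ≥ 1 month (≈30 days) ✓; age 32 ≥ 18 ✓; grade G1 < G7 ✗ → not eligible.
Profit Sharing Plan — status full-time ✓; service 211 days < 2 years (≈730 days) ✗ → not eligible.
Remote Work Stipend — status full-time ✓ (not excluded); service 211 days < 18 months (≈540 days) ✗ → not eligible.

Annual Bonus Plan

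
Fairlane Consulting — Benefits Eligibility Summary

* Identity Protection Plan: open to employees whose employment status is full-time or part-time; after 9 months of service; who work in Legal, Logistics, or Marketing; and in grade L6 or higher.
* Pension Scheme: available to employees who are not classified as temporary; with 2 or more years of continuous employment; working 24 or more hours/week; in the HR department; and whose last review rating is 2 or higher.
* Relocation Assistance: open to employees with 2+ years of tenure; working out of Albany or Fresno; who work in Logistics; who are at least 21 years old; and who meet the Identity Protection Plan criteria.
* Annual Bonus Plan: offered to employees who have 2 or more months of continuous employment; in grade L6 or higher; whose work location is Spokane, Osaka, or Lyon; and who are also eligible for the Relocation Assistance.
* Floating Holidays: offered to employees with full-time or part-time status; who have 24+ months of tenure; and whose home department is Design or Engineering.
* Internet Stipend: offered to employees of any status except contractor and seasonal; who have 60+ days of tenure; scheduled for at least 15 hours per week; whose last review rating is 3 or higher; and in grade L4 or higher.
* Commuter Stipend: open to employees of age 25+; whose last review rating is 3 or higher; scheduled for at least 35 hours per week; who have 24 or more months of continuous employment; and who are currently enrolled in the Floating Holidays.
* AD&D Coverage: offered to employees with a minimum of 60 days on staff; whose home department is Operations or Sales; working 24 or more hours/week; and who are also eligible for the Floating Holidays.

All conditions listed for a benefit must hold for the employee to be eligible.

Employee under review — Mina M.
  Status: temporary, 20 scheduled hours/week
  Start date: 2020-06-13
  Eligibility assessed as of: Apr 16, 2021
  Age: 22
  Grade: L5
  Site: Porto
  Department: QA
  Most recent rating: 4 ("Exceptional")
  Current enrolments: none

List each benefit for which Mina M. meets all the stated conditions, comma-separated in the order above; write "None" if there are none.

Service from 2020-06-13 to Apr 16, 2021: 307 days.
Identity Protection Plan — status temporary ✗ (requires full-time or part-time) → not eligible.
Pension Scheme — status temporary ✗ (excluded) → not eligible.
Relocation Assistance — service 307 days < 2 years (≈730 days) ✗ → not eligible.
Annual Bonus Plan — service 307 days ≥ 2 months (≈60 days) ✓; grade L5 < L6 ✗ → not eligible.
Floating Holidays — status temporary ✗ (requires full-time or part-time) → not eligible.
Internet Stipend — status temporary ✓ (not excluded); service 307 days ≥ 60 days ✓; 20 hrs/wk ≥ 15 ✓; rating 4 ≥ 3 ✓; grade L5 ≥ L4 ✓ → eligible.
Commuter Stipend — age 22 < 25 ✗ → not eligible.
AD&D Coverage — service 307 days ≥ 60 days ✓; dept QA ✗ → not eligible.

Internet Stipend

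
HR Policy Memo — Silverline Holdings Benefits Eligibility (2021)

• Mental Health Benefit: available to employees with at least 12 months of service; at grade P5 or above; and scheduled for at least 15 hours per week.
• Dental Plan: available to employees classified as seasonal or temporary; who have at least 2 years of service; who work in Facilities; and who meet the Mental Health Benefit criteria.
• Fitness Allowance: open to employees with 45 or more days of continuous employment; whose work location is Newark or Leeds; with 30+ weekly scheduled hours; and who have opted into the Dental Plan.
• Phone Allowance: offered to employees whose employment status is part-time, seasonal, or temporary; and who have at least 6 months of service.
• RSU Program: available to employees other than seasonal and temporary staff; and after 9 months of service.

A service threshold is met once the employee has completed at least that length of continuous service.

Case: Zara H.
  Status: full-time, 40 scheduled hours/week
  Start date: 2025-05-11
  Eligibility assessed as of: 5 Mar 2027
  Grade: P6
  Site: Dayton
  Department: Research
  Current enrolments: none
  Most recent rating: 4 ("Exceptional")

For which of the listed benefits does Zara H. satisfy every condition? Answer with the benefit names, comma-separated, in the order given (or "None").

Mental Health Benefit, RSU Program

Service from 2025-05-11 to 5 Mar 2027: 663 days.
Mental Health Benefit — service 663 days ≥ 12 months (≈360 days) ✓; grade P6 ≥ P5 ✓; 40 hrs/wk ≥ 15 ✓ → eligible.
Dental Plan — status full-time ✗ (requires seasonal or temporary) → not eligible.
Fitness Allowance — service 663 days ≥ 45 days ✓; site Dayton ✗ (not Newark or Leeds) → not eligible.
Phone Allowance — status full-time ✗ (requires part-time, seasonal, or temporary) → not eligible.
RSU Program — status full-time ✓ (not excluded); service 663 days ≥ 9 months (≈270 days) ✓ → eligible.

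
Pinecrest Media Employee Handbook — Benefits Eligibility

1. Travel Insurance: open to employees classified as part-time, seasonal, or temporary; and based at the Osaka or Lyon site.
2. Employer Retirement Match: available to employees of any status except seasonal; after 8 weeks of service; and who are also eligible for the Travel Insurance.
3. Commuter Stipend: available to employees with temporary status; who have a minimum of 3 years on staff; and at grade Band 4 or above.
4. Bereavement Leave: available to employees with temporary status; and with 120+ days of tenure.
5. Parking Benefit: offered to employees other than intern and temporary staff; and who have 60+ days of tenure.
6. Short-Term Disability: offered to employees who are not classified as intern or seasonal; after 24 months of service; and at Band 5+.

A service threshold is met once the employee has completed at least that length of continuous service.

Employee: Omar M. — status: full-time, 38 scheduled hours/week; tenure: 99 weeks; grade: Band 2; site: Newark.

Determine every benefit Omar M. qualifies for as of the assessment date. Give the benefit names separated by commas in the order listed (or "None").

Parking Benefit

Travel Insurance — status full-time ✗ (requires part-time, seasonal, or temporary) → not eligible.
Employer Retirement Match — status full-time ✓ (not excluded); service 99 weeks ≥ 8 weeks ✓; not eligible for Travel Insurance ✗ → not eligible.
Commuter Stipend — status full-time ✗ (requires temporary) → not eligible.
Bereavement Leave — status full-time ✗ (requires temporary) → not eligible.
Parking Benefit — status full-time ✓ (not excluded); service 99 weeks ≥ 60 days ✓ → eligible.
Short-Term Disability — status full-time ✓ (not excluded); service 99 weeks < 24 months (≈720 days) ✗ → not eligible.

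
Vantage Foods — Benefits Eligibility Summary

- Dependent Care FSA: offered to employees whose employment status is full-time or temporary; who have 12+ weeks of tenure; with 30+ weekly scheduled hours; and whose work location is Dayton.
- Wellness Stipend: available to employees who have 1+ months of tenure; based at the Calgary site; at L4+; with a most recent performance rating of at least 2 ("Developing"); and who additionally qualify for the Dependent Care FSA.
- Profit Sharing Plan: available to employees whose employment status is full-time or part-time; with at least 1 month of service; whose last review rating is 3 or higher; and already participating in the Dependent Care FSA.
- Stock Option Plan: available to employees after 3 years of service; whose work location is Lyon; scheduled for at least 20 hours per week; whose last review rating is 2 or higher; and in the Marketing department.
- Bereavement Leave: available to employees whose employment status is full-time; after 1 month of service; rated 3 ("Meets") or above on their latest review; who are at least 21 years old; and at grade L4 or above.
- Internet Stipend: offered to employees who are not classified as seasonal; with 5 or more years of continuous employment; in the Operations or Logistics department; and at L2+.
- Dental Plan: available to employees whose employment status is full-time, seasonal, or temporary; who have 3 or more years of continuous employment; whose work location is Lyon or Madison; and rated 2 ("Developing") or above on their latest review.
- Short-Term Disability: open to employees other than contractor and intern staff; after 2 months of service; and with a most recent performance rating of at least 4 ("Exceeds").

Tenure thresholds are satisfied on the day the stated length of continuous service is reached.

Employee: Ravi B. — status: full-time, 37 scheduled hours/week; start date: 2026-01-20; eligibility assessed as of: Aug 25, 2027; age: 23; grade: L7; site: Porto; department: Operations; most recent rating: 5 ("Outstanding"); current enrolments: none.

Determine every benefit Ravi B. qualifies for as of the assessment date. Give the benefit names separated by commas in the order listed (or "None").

Bereavement Leave, Short-Term Disability

Service from 2026-01-20 to Aug 25, 2027: 582 days.
Dependent Care FSA — status full-time ✓; service 582 days ≥ 12 weeks (≈84 days) ✓; 37 hrs/wk ≥ 30 ✓; site Porto ✗ (not Dayton) → not eligible.
Wellness Stipend — service 582 days ≥ 1 month (≈30 days) ✓; site Porto ✗ (not Calgary) → not eligible.
Profit Sharing Plan — status full-time ✓; service 582 days ≥ 1 month (≈30 days) ✓; rating 5 ≥ 3 ✓; not enrolled in Dependent Care FSA ✗ → not eligible.
Stock Option Plan — service 582 days < 3 years (≈1095 days) ✗ → not eligible.
Bereavement Leave — status full-time ✓; service 582 days ≥ 1 month (≈30 days) ✓; rating 5 ≥ 3 ✓; age 23 ≥ 21 ✓; grade L7 ≥ L4 ✓ → eligible.
Internet Stipend — status full-time ✓ (not excluded); service 582 days < 5 years (≈1825 days) ✗ → not eligible.
Dental Plan — status full-time ✓; service 582 days < 3 years (≈1095 days) ✗ → not eligible.
Short-Term Disability — status full-time ✓ (not excluded); service 582 days ≥ 2 months (≈60 days) ✓; rating 5 ≥ 4 ✓ → eligible.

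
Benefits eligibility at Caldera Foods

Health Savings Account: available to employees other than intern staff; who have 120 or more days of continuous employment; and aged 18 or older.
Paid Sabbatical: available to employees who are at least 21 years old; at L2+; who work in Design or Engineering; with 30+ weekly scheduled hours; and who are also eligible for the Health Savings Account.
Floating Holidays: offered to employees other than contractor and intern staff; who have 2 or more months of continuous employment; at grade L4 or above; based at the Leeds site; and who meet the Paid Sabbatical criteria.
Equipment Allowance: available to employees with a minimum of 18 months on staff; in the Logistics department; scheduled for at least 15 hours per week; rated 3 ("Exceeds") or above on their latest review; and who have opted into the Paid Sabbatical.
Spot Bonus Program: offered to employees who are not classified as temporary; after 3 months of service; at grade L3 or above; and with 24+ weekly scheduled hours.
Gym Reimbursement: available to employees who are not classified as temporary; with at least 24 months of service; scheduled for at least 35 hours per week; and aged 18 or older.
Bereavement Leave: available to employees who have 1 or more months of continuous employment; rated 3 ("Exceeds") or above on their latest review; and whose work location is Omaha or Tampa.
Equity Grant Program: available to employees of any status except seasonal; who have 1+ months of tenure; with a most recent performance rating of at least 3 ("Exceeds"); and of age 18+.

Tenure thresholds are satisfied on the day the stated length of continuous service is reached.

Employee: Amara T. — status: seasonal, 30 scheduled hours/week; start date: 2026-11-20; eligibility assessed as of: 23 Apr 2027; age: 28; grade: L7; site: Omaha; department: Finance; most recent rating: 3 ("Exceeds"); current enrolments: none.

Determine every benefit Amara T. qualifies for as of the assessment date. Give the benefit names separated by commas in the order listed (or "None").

Service from 2026-11-20 to 23 Apr 2027: 154 days.
Health Savings Account — status seasonal ✓ (not excluded); service 154 days ≥ 120 days ✓; age 28 ≥ 18 ✓ → eligible.
Paid Sabbatical — age 28 ≥ 21 ✓; grade L7 ≥ L2 ✓; dept Finance ✗ → not eligible.
Floating Holidays — status seasonal ✓ (not excluded); service 154 days ≥ 2 months (≈60 days) ✓; grade L7 ≥ L4 ✓; site Omaha ✗ (not Leeds) → not eligible.
Equipment Allowance — service 154 days < 18 months (≈540 days) ✗ → not eligible.
Spot Bonus Program — status seasonal ✓ (not excluded); service 154 days ≥ 3 months (≈90 days) ✓; grade L7 ≥ L3 ✓; 30 hrs/wk ≥ 24 ✓ → eligible.
Gym Reimbursement — status seasonal ✓ (not excluded); service 154 days < 24 months (≈720 days) ✗ → not eligible.
Bereavement Leave — service 154 days ≥ 1 month (≈30 days) ✓; rating 3 ≥ 3 ✓; site Omaha ✓ → eligible.
Equity Grant Program — status seasonal ✗ (excluded) → not eligible.

Health Savings Account, Spot Bonus Program, Bereavement Leave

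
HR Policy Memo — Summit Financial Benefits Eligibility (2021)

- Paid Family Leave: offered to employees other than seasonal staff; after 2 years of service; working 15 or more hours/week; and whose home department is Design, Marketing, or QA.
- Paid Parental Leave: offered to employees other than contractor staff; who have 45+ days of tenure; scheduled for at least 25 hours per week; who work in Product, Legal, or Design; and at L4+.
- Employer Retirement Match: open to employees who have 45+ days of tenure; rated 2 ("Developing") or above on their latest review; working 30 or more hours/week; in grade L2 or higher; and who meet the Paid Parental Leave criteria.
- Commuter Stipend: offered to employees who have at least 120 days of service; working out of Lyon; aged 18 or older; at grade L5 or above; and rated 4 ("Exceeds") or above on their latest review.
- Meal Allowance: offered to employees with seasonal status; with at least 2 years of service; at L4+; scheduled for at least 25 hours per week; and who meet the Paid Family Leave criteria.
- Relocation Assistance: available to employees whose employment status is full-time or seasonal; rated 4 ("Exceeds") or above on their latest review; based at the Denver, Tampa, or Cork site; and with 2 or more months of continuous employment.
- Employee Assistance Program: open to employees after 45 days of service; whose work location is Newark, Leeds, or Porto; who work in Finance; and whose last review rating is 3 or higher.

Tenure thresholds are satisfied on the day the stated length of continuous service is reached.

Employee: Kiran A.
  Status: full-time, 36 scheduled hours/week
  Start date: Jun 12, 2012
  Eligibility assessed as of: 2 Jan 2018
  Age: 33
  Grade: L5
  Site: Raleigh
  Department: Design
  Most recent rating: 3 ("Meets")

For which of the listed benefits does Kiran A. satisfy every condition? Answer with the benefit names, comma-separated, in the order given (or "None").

Paid Family Leave, Paid Parental Leave, Employer Retirement Match

Service from Jun 12, 2012 to 2 Jan 2018: 2030 days.
Paid Family Leave — status full-time ✓ (not excluded); service 2030 days ≥ 2 years (≈730 days) ✓; 36 hrs/wk ≥ 15 ✓; dept Design ✓ → eligible.
Paid Parental Leave — status full-time ✓ (not excluded); service 2030 days ≥ 45 days ✓; 36 hrs/wk ≥ 25 ✓; dept Design ✓; grade L5 ≥ L4 ✓ → eligible.
Employer Retirement Match — service 2030 days ≥ 45 days ✓; rating 3 ≥ 2 ✓; 36 hrs/wk ≥ 30 ✓; grade L5 ≥ L2 ✓; eligible for Paid Parental Leave ✓ → eligible.
Commuter Stipend — service 2030 days ≥ 120 days ✓; site Raleigh ✗ (not Lyon) → not eligible.
Meal Allowance — status full-time ✗ (requires seasonal) → not eligible.
Relocation Assistance — status full-time ✓; rating 3 < 4 ✗ → not eligible.
Employee Assistance Program — service 2030 days ≥ 45 days ✓; site Raleigh ✗ (not Newark, Leeds, or Porto) → not eligible.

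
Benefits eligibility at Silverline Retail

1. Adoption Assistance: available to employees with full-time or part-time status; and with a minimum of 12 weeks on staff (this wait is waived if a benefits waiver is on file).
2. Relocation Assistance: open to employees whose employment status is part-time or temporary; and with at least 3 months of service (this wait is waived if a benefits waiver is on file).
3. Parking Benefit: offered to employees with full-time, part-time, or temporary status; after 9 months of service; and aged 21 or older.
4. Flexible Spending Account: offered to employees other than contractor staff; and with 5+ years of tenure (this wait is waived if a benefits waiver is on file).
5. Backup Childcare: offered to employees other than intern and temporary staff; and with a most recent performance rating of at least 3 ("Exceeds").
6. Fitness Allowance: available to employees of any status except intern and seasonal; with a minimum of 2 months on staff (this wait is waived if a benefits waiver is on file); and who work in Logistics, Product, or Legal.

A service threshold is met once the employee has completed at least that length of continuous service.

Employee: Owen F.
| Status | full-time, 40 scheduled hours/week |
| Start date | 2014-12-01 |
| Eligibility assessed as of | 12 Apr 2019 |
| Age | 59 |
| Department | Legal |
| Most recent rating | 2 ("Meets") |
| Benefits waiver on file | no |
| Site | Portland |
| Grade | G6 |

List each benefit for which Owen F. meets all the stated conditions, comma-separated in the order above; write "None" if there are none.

Service from 2014-12-01 to 12 Apr 2019: 1593 days.
Adoption Assistance — status full-time ✓; no waiver, service 1593 days ≥ 12 weeks (≈84 days) ✓ → eligible.
Relocation Assistance — status full-time ✗ (requires part-time or temporary) → not eligible.
Parking Benefit — status full-time ✓; service 1593 days ≥ 9 months (≈270 days) ✓; age 59 ≥ 21 ✓ → eligible.
Flexible Spending Account — status full-time ✓ (not excluded); no waiver, service 1593 days < 5 years (≈1825 days) ✗ → not eligible.
Backup Childcare — status full-time ✓ (not excluded); rating 2 < 3 ✗ → not eligible.
Fitness Allowance — status full-time ✓ (not excluded); no waiver, service 1593 days ≥ 2 months (≈60 days) ✓; dept Legal ✓ → eligible.

Adoption Assistance, Parking Benefit, Fitness Allowance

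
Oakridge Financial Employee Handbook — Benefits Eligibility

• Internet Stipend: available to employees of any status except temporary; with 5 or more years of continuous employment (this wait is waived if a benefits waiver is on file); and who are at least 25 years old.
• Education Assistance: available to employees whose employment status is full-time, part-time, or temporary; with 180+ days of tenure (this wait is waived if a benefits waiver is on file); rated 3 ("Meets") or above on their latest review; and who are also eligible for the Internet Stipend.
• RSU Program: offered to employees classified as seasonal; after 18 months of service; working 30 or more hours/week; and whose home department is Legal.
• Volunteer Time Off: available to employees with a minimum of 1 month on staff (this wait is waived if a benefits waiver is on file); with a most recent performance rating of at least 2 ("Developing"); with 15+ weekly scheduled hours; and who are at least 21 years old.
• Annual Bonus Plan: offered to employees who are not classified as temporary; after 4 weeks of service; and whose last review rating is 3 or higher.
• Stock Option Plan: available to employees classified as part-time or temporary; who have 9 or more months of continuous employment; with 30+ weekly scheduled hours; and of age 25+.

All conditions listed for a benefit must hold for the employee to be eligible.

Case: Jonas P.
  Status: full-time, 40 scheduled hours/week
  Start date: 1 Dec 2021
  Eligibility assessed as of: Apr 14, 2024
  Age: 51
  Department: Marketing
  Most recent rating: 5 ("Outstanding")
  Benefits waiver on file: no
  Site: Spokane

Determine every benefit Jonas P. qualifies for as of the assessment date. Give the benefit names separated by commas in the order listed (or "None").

Volunteer Time Off, Annual Bonus Plan

Service from 1 Dec 2021 to Apr 14, 2024: 865 days.
Internet Stipend — status full-time ✓ (not excluded); no waiver, service 865 days < 5 years (≈1825 days) ✗ → not eligible.
Education Assistance — status full-time ✓; no waiver, service 865 days ≥ 180 days ✓; rating 5 ≥ 3 ✓; not eligible for Internet Stipend ✗ → not eligible.
RSU Program — status full-time ✗ (requires seasonal) → not eligible.
Volunteer Time Off — no waiver, service 865 days ≥ 1 month (≈30 days) ✓; rating 5 ≥ 2 ✓; 40 hrs/wk ≥ 15 ✓; age 51 ≥ 21 ✓ → eligible.
Annual Bonus Plan — status full-time ✓ (not excluded); service 865 days ≥ 4 weeks (≈28 days) ✓; rating 5 ≥ 3 ✓ → eligible.
Stock Option Plan — status full-time ✗ (requires part-time or temporary) → not eligible.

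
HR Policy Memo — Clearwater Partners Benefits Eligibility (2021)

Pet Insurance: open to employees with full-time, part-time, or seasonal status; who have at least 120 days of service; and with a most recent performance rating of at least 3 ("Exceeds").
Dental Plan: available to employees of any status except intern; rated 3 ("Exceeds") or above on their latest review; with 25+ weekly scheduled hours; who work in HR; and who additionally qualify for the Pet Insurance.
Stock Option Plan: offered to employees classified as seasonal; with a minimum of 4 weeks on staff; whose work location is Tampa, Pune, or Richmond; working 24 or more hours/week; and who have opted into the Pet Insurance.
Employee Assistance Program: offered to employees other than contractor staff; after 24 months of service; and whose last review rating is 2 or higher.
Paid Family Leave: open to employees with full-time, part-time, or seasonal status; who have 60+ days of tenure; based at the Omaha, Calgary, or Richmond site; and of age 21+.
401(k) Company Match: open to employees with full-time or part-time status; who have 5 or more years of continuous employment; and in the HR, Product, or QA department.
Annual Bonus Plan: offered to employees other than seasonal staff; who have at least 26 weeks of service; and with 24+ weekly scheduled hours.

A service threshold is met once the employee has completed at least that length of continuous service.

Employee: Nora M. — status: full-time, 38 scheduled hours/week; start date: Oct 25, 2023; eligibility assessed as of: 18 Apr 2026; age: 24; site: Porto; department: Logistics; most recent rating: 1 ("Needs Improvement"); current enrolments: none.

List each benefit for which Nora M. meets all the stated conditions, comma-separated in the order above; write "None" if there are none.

Service from Oct 25, 2023 to 18 Apr 2026: 906 days.
Pet Insurance — status full-time ✓; service 906 days ≥ 120 days ✓; rating 1 < 3 ✗ → not eligible.
Dental Plan — status full-time ✓ (not excluded); rating 1 < 3 ✗ → not eligible.
Stock Option Plan — status full-time ✗ (requires seasonal) → not eligible.
Employee Assistance Program — status full-time ✓ (not excluded); service 906 days ≥ 24 months (≈720 days) ✓; rating 1 < 2 ✗ → not eligible.
Paid Family Leave — status full-time ✓; service 906 days ≥ 60 days ✓; site Porto ✗ (not Omaha, Calgary, or Richmond) → not eligible.
401(k) Company Match — status full-time ✓; service 906 days < 5 years (≈1825 days) ✗ → not eligible.
Annual Bonus Plan — status full-time ✓ (not excluded); service 906 days ≥ 26 weeks (≈182 days) ✓; 38 hrs/wk ≥ 24 ✓ → eligible.

Annual Bonus Plan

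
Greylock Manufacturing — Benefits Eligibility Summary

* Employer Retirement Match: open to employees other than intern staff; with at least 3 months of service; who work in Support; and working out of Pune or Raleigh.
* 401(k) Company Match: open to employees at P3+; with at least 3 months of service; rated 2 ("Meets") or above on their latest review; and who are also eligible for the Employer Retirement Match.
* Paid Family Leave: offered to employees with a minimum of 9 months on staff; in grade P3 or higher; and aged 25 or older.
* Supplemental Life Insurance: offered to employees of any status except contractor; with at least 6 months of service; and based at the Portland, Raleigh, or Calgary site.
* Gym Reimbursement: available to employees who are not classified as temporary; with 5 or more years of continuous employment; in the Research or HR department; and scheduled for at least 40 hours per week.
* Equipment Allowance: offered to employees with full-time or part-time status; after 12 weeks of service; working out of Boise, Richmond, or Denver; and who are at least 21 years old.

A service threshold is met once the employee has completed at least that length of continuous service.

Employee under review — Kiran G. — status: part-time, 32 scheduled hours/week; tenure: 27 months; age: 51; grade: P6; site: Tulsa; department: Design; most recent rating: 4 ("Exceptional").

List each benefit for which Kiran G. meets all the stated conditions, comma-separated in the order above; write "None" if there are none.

Paid Family Leave

Employer Retirement Match — status part-time ✓ (not excluded); service 27 months ≥ 3 months ✓; dept Design ✗ → not eligible.
401(k) Company Match — grade P6 ≥ P3 ✓; service 27 months ≥ 3 months ✓; rating 4 ≥ 2 ✓; not eligible for Employer Retirement Match ✗ → not eligible.
Paid Family Leave — service 27 months ≥ 9 months ✓; grade P6 ≥ P3 ✓; age 51 ≥ 25 ✓ → eligible.
Supplemental Life Insurance — status part-time ✓ (not excluded); service 27 months ≥ 6 months ✓; site Tulsa ✗ (not Portland, Raleigh, or Calgary) → not eligible.
Gym Reimbursement — status part-time ✓ (not excluded); service 27 months < 5 years (≈1825 days) ✗ → not eligible.
Equipment Allowance — status part-time ✓; service 27 months ≥ 12 weeks (≈84 days) ✓; site Tulsa ✗ (not Boise, Richmond, or Denver) → not eligible.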